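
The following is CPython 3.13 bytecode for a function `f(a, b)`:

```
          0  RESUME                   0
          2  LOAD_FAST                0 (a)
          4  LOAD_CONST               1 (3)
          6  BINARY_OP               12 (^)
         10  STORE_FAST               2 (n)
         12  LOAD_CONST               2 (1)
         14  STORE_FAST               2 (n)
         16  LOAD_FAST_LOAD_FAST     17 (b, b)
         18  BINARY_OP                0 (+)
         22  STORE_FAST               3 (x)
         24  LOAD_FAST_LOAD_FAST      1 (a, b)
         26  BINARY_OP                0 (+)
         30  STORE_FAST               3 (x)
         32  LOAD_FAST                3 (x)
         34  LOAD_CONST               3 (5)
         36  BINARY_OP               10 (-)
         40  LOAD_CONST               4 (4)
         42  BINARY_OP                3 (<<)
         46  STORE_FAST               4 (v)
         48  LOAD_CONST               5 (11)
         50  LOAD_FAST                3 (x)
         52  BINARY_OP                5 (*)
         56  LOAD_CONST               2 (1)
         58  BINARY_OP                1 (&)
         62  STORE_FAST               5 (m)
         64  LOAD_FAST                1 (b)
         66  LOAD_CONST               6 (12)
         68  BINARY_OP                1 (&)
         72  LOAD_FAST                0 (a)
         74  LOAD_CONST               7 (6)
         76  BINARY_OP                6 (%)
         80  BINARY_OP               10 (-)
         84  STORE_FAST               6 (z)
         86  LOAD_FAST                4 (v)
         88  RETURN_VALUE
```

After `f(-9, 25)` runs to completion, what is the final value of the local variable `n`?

1

LOAD_FAST a → push -9. Stack: [-9]
LOAD_CONST → push 3. Stack: [-9, 3]
BINARY_OP ^ → -9 ^ 3 = -12. Stack: [-12]
STORE_FAST n → n=-12. Stack: []
LOAD_CONST → push 1. Stack: [1]
STORE_FAST n → n=1. Stack: []
LOAD_FAST_LOAD_FAST b,b → push 25,25. Stack: [25, 25]
BINARY_OP + → 25 + 25 = 50. Stack: [50]
STORE_FAST x → x=50. Stack: []
LOAD_FAST_LOAD_FAST a,b → push -9,25. Stack: [-9, 25]
BINARY_OP + → -9 + 25 = 16. Stack: [16]
STORE_FAST x → x=16. Stack: []
LOAD_FAST x → push 16. Stack: [16]
LOAD_CONST → push 5. Stack: [16, 5]
BINARY_OP - → 16 - 5 = 11. Stack: [11]
LOAD_CONST → push 4. Stack: [11, 4]
BINARY_OP << → 11 << 4 = 176. Stack: [176]
STORE_FAST v → v=176. Stack: []
LOAD_CONST → push 11. Stack: [11]
LOAD_FAST x → push 16. Stack: [11, 16]
BINARY_OP * → 11 * 16 = 176. Stack: [176]
LOAD_CONST → push 1. Stack: [176, 1]
BINARY_OP & → 176 & 1 = 0. Stack: [0]
STORE_FAST m → m=0. Stack: []
LOAD_FAST b → push 25. Stack: [25]
LOAD_CONST → push 12. Stack: [25, 12]
BINARY_OP & → 25 & 12 = 8. Stack: [8]
LOAD_FAST a → push -9. Stack: [8, -9]
LOAD_CONST → push 6. Stack: [8, -9, 6]
BINARY_OP % → -9 % 6 = 3. Stack: [8, 3]
BINARY_OP - → 8 - 3 = 5. Stack: [5]
STORE_FAST z → z=5. Stack: []
LOAD_FAST v → push 176. Stack: [176]
RETURN_VALUE → return 176.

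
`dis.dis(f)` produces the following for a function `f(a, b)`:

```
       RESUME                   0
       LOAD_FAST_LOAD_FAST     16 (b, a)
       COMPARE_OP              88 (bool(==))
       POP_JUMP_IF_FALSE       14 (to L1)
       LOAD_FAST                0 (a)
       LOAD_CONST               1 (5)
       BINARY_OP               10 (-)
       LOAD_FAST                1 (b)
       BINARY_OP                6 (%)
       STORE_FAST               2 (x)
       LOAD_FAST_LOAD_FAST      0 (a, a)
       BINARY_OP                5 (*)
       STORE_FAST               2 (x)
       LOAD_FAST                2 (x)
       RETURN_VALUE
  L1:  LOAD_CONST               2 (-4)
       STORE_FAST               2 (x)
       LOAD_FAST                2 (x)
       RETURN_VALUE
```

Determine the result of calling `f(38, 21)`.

LOAD_FAST_LOAD_FAST b,a → push 21,38. Stack: [21, 38]
COMPARE_OP bool(==) → 21 vs 38 = False. Stack: [False]
POP_JUMP_IF_FALSE → pop False; jump. Stack: []
LOAD_CONST → push -4. Stack: [-4]
STORE_FAST x → x=-4. Stack: []
LOAD_FAST x → push -4. Stack: [-4]
RETURN_VALUE → return -4.

-4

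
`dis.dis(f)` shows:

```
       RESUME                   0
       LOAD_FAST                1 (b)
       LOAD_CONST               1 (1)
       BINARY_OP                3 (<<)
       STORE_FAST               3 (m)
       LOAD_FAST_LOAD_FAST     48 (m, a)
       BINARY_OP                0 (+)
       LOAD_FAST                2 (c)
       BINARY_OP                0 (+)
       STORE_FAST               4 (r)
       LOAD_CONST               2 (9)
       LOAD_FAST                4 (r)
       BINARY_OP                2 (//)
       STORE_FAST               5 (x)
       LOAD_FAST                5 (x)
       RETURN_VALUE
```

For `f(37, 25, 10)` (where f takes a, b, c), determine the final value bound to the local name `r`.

LOAD_FAST b → push 25. Stack: [25]
LOAD_CONST → push 1. Stack: [25, 1]
BINARY_OP << → 25 << 1 = 50. Stack: [50]
STORE_FAST m → m=50. Stack: []
LOAD_FAST_LOAD_FAST m,a → push 50,37. Stack: [50, 37]
BINARY_OP + → 50 + 37 = 87. Stack: [87]
LOAD_FAST c → push 10. Stack: [87, 10]
BINARY_OP + → 87 + 10 = 97. Stack: [97]
STORE_FAST r → r=97. Stack: []
LOAD_CONST → push 9. Stack: [9]
LOAD_FAST r → push 97. Stack: [9, 97]
BINARY_OP // → 9 // 97 = 0. Stack: [0]
STORE_FAST x → x=0. Stack: []
LOAD_FAST x → push 0. Stack: [0]
RETURN_VALUE → return 0.

97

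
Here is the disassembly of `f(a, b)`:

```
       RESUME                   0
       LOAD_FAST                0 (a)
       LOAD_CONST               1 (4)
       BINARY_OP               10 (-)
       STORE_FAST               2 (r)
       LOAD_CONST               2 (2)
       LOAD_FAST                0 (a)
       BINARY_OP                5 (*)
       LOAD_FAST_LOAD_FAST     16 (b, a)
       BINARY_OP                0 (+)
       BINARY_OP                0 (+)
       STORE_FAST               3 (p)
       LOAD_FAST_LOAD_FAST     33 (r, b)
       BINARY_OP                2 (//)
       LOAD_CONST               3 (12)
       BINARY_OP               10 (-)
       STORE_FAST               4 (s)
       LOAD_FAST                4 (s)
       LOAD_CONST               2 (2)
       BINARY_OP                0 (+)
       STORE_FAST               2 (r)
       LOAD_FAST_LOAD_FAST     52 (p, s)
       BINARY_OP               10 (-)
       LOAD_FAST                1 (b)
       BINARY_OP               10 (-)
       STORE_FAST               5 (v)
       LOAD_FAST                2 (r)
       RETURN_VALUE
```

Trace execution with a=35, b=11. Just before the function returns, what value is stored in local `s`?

-10

LOAD_FAST a → push 35. Stack: [35]
LOAD_CONST → push 4. Stack: [35, 4]
BINARY_OP - → 35 - 4 = 31. Stack: [31]
STORE_FAST r → r=31. Stack: []
LOAD_CONST → push 2. Stack: [2]
LOAD_FAST a → push 35. Stack: [2, 35]
BINARY_OP * → 2 * 35 = 70. Stack: [70]
LOAD_FAST_LOAD_FAST b,a → push 11,35. Stack: [70, 11, 35]
BINARY_OP + → 11 + 35 = 46. Stack: [70, 46]
BINARY_OP + → 70 + 46 = 116. Stack: [116]
STORE_FAST p → p=116. Stack: []
LOAD_FAST_LOAD_FAST r,b → push 31,11. Stack: [31, 11]
BINARY_OP // → 31 // 11 = 2. Stack: [2]
LOAD_CONST → push 12. Stack: [2, 12]
BINARY_OP - → 2 - 12 = -10. Stack: [-10]
STORE_FAST s → s=-10. Stack: []
LOAD_FAST s → push -10. Stack: [-10]
LOAD_CONST → push 2. Stack: [-10, 2]
BINARY_OP + → -10 + 2 = -8. Stack: [-8]
STORE_FAST r → r=-8. Stack: []
LOAD_FAST_LOAD_FAST p,s → push 116,-10. Stack: [116, -10]
BINARY_OP - → 116 - -10 = 126. Stack: [126]
LOAD_FAST b → push 11. Stack: [126, 11]
BINARY_OP - → 126 - 11 = 115. Stack: [115]
STORE_FAST v → v=115. Stack: []
LOAD_FAST r → push -8. Stack: [-8]
RETURN_VALUE → return -8.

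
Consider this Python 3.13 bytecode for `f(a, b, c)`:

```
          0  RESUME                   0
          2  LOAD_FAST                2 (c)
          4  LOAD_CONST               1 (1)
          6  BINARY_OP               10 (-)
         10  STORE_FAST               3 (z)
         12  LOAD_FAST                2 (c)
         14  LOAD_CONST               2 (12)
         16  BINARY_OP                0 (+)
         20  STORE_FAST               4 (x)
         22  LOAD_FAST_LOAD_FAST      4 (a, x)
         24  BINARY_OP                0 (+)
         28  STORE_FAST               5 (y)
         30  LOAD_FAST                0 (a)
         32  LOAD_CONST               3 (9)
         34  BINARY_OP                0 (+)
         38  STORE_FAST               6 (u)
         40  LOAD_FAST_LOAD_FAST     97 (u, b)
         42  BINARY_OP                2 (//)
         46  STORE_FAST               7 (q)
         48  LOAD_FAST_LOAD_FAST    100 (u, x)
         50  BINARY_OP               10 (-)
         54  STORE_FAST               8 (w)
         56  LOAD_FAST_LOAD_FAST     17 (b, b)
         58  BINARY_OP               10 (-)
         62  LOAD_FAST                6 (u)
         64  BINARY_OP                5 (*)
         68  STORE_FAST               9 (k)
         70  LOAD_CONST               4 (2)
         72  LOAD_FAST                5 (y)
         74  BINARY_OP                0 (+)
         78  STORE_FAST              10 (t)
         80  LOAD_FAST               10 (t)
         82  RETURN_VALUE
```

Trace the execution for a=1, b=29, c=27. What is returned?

LOAD_FAST c → push 27. Stack: [27]
LOAD_CONST → push 1. Stack: [27, 1]
BINARY_OP - → 27 - 1 = 26. Stack: [26]
STORE_FAST z → z=26. Stack: []
LOAD_FAST c → push 27. Stack: [27]
LOAD_CONST → push 12. Stack: [27, 12]
BINARY_OP + → 27 + 12 = 39. Stack: [39]
STORE_FAST x → x=39. Stack: []
LOAD_FAST_LOAD_FAST a,x → push 1,39. Stack: [1, 39]
BINARY_OP + → 1 + 39 = 40. Stack: [40]
STORE_FAST y → y=40. Stack: []
LOAD_FAST a → push 1. Stack: [1]
LOAD_CONST → push 9. Stack: [1, 9]
BINARY_OP + → 1 + 9 = 10. Stack: [10]
STORE_FAST u → u=10. Stack: []
LOAD_FAST_LOAD_FAST u,b → push 10,29. Stack: [10, 29]
BINARY_OP // → 10 // 29 = 0. Stack: [0]
STORE_FAST q → q=0. Stack: []
LOAD_FAST_LOAD_FAST u,x → push 10,39. Stack: [10, 39]
BINARY_OP - → 10 - 39 = -29. Stack: [-29]
STORE_FAST w → w=-29. Stack: []
LOAD_FAST_LOAD_FAST b,b → push 29,29. Stack: [29, 29]
BINARY_OP - → 29 - 29 = 0. Stack: [0]
LOAD_FAST u → push 10. Stack: [0, 10]
BINARY_OP * → 0 * 10 = 0. Stack: [0]
STORE_FAST k → k=0. Stack: []
LOAD_CONST → push 2. Stack: [2]
LOAD_FAST y → push 40. Stack: [2, 40]
BINARY_OP + → 2 + 40 = 42. Stack: [42]
STORE_FAST t → t=42. Stack: []
LOAD_FAST t → push 42. Stack: [42]
RETURN_VALUE → return 42.

42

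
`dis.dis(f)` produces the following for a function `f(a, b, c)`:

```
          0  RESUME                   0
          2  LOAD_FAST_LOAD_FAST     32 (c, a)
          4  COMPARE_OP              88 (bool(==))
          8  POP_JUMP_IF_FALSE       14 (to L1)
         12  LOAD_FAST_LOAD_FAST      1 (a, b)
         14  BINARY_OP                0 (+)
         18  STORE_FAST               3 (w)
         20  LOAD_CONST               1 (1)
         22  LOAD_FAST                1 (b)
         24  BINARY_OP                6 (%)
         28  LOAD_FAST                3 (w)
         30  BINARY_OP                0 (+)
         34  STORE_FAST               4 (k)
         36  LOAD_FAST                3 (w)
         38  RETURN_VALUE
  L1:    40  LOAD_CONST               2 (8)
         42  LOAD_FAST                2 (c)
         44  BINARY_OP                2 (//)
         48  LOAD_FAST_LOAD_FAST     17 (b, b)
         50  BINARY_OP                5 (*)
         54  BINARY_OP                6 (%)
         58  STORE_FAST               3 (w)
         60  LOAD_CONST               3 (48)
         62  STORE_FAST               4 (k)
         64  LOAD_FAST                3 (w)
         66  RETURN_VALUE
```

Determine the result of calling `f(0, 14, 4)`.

LOAD_FAST_LOAD_FAST c,a → push 4,0. Stack: [4, 0]
COMPARE_OP bool(==) → 4 vs 0 = False. Stack: [False]
POP_JUMP_IF_FALSE → pop False; jump. Stack: []
LOAD_CONST → push 8. Stack: [8]
LOAD_FAST c → push 4. Stack: [8, 4]
BINARY_OP // → 8 // 4 = 2. Stack: [2]
LOAD_FAST_LOAD_FAST b,b → push 14,14. Stack: [2, 14, 14]
BINARY_OP * → 14 * 14 = 196. Stack: [2, 196]
BINARY_OP % → 2 % 196 = 2. Stack: [2]
STORE_FAST w → w=2. Stack: []
LOAD_CONST → push 48. Stack: [48]
STORE_FAST k → k=48. Stack: []
LOAD_FAST w → push 2. Stack: [2]
RETURN_VALUE → return 2.

2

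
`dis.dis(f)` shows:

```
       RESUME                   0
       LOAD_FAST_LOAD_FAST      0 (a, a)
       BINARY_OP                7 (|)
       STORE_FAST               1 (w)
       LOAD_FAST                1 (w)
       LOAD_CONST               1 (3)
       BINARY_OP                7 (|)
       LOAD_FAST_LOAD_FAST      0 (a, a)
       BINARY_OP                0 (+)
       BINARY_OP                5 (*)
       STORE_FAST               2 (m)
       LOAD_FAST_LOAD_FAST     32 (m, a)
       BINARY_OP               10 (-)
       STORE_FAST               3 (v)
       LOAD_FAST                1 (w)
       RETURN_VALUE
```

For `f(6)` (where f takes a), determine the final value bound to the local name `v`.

LOAD_FAST_LOAD_FAST a,a → push 6,6. Stack: [6, 6]
BINARY_OP | → 6 | 6 = 6. Stack: [6]
STORE_FAST w → w=6. Stack: []
LOAD_FAST w → push 6. Stack: [6]
LOAD_CONST → push 3. Stack: [6, 3]
BINARY_OP | → 6 | 3 = 7. Stack: [7]
LOAD_FAST_LOAD_FAST a,a → push 6,6. Stack: [7, 6, 6]
BINARY_OP + → 6 + 6 = 12. Stack: [7, 12]
BINARY_OP * → 7 * 12 = 84. Stack: [84]
STORE_FAST m → m=84. Stack: []
LOAD_FAST_LOAD_FAST m,a → push 84,6. Stack: [84, 6]
BINARY_OP - → 84 - 6 = 78. Stack: [78]
STORE_FAST v → v=78. Stack: []
LOAD_FAST w → push 6. Stack: [6]
RETURN_VALUE → return 6.

78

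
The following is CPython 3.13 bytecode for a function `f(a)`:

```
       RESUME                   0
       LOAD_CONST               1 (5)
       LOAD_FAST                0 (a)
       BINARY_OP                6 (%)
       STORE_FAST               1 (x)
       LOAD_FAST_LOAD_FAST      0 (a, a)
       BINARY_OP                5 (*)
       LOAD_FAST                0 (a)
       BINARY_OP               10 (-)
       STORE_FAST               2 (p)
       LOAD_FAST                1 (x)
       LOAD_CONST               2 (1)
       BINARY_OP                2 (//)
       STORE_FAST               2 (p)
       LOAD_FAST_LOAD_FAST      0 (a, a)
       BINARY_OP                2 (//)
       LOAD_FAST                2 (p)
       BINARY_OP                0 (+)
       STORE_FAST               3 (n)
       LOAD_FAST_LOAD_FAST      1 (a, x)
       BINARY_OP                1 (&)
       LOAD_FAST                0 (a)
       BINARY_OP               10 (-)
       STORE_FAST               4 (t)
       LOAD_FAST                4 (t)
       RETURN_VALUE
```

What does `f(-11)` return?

LOAD_CONST → push 5. Stack: [5]
LOAD_FAST a → push -11. Stack: [5, -11]
BINARY_OP % → 5 % -11 = -6. Stack: [-6]
STORE_FAST x → x=-6. Stack: []
LOAD_FAST_LOAD_FAST a,a → push -11,-11. Stack: [-11, -11]
BINARY_OP * → -11 * -11 = 121. Stack: [121]
LOAD_FAST a → push -11. Stack: [121, -11]
BINARY_OP - → 121 - -11 = 132. Stack: [132]
STORE_FAST p → p=132. Stack: []
LOAD_FAST x → push -6. Stack: [-6]
LOAD_CONST → push 1. Stack: [-6, 1]
BINARY_OP // → -6 // 1 = -6. Stack: [-6]
STORE_FAST p → p=-6. Stack: []
LOAD_FAST_LOAD_FAST a,a → push -11,-11. Stack: [-11, -11]
BINARY_OP // → -11 // -11 = 1. Stack: [1]
LOAD_FAST p → push -6. Stack: [1, -6]
BINARY_OP + → 1 + -6 = -5. Stack: [-5]
STORE_FAST n → n=-5. Stack: []
LOAD_FAST_LOAD_FAST a,x → push -11,-6. Stack: [-11, -6]
BINARY_OP & → -11 & -6 = -16. Stack: [-16]
LOAD_FAST a → push -11. Stack: [-16, -11]
BINARY_OP - → -16 - -11 = -5. Stack: [-5]
STORE_FAST t → t=-5. Stack: []
LOAD_FAST t → push -5. Stack: [-5]
RETURN_VALUE → return -5.

-5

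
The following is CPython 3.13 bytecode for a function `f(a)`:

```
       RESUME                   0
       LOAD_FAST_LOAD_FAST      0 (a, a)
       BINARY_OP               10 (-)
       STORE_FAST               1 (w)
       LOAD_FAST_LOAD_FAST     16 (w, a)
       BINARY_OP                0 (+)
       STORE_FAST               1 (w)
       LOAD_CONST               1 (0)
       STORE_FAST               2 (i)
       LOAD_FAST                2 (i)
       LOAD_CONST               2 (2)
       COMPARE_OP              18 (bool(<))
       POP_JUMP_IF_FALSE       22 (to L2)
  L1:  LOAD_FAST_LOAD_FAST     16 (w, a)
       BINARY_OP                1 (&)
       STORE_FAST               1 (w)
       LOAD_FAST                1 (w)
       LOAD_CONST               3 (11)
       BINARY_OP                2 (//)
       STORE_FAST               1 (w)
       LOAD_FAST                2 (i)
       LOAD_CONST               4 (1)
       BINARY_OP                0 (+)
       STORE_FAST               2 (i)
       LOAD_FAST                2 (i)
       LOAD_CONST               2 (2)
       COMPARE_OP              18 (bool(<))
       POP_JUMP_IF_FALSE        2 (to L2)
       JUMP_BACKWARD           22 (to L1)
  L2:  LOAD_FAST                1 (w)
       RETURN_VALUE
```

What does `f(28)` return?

0

LOAD_FAST_LOAD_FAST a,a → push 28,28. Stack: [28, 28]
BINARY_OP - → 28 - 28 = 0. Stack: [0]
STORE_FAST w → w=0. Stack: []
LOAD_FAST_LOAD_FAST w,a → push 0,28. Stack: [0, 28]
BINARY_OP + → 0 + 28 = 28. Stack: [28]
STORE_FAST w → w=28. Stack: []
LOAD_CONST → push 0. Stack: [0]
STORE_FAST i → i=0. Stack: []
LOAD_FAST i → push 0. Stack: [0]
LOAD_CONST → push 2. Stack: [0, 2]
COMPARE_OP bool(<) → 0 vs 2 = True. Stack: [True]
POP_JUMP_IF_FALSE → pop True; no jump. Stack: []
LOAD_FAST_LOAD_FAST w,a → push 28,28. Stack: [28, 28]
BINARY_OP & → 28 & 28 = 28. Stack: [28]
STORE_FAST w → w=28. Stack: []
LOAD_FAST w → push 28. Stack: [28]
LOAD_CONST → push 11. Stack: [28, 11]
BINARY_OP // → 28 // 11 = 2. Stack: [2]
STORE_FAST w → w=2. Stack: []
LOAD_FAST i → push 0. Stack: [0]
LOAD_CONST → push 1. Stack: [0, 1]
BINARY_OP + → 0 + 1 = 1. Stack: [1]
STORE_FAST i → i=1. Stack: []
LOAD_FAST i → push 1. Stack: [1]
LOAD_CONST → push 2. Stack: [1, 2]
COMPARE_OP bool(<) → 1 vs 2 = True. Stack: [True]
POP_JUMP_IF_FALSE → pop True; no jump. Stack: []
LOAD_FAST_LOAD_FAST w,a → push 2,28. Stack: [2, 28]
BINARY_OP & → 2 & 28 = 0. Stack: [0]
STORE_FAST w → w=0. Stack: []
LOAD_FAST w → push 0. Stack: [0]
LOAD_CONST → push 11. Stack: [0, 11]
BINARY_OP // → 0 // 11 = 0. Stack: [0]
STORE_FAST w → w=0. Stack: []
LOAD_FAST i → push 1. Stack: [1]
LOAD_CONST → push 1. Stack: [1, 1]
BINARY_OP + → 1 + 1 = 2. Stack: [2]
STORE_FAST i → i=2. Stack: []
LOAD_FAST i → push 2. Stack: [2]
LOAD_CONST → push 2. Stack: [2, 2]
COMPARE_OP bool(<) → 2 vs 2 = False. Stack: [False]
POP_JUMP_IF_FALSE → pop False; jump. Stack: []
LOAD_FAST w → push 0. Stack: [0]
RETURN_VALUE → return 0.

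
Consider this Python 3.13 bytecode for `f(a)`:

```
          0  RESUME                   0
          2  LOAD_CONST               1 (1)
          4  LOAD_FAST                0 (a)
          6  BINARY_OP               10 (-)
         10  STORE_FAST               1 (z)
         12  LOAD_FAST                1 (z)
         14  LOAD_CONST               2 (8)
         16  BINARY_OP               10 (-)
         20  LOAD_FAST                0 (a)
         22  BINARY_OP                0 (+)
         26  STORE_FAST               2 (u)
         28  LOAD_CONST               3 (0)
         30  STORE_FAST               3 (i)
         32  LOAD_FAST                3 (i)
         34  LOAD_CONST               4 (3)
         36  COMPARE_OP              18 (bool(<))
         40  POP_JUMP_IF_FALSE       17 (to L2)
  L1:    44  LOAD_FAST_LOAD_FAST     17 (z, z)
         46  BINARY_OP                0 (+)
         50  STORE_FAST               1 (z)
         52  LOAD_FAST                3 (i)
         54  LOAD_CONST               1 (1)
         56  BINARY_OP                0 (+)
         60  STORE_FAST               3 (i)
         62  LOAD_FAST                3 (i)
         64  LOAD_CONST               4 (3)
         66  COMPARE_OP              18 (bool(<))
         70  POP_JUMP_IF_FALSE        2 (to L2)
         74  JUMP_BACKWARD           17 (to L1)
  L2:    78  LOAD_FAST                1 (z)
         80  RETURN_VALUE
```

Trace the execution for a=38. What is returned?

-296

LOAD_CONST → push 1. Stack: [1]
LOAD_FAST a → push 38. Stack: [1, 38]
BINARY_OP - → 1 - 38 = -37. Stack: [-37]
STORE_FAST z → z=-37. Stack: []
LOAD_FAST z → push -37. Stack: [-37]
LOAD_CONST → push 8. Stack: [-37, 8]
BINARY_OP - → -37 - 8 = -45. Stack: [-45]
LOAD_FAST a → push 38. Stack: [-45, 38]
BINARY_OP + → -45 + 38 = -7. Stack: [-7]
STORE_FAST u → u=-7. Stack: []
LOAD_CONST → push 0. Stack: [0]
STORE_FAST i → i=0. Stack: []
LOAD_FAST i → push 0. Stack: [0]
LOAD_CONST → push 3. Stack: [0, 3]
COMPARE_OP bool(<) → 0 vs 3 = True. Stack: [True]
POP_JUMP_IF_FALSE → pop True; no jump. Stack: []
LOAD_FAST_LOAD_FAST z,z → push -37,-37. Stack: [-37, -37]
BINARY_OP + → -37 + -37 = -74. Stack: [-74]
STORE_FAST z → z=-74. Stack: []
LOAD_FAST i → push 0. Stack: [0]
LOAD_CONST → push 1. Stack: [0, 1]
BINARY_OP + → 0 + 1 = 1. Stack: [1]
STORE_FAST i → i=1. Stack: []
LOAD_FAST i → push 1. Stack: [1]
LOAD_CONST → push 3. Stack: [1, 3]
COMPARE_OP bool(<) → 1 vs 3 = True. Stack: [True]
POP_JUMP_IF_FALSE → pop True; no jump. Stack: []
LOAD_FAST_LOAD_FAST z,z → push -74,-74. Stack: [-74, -74]
BINARY_OP + → -74 + -74 = -148. Stack: [-148]
STORE_FAST z → z=-148. Stack: []
LOAD_FAST i → push 1. Stack: [1]
LOAD_CONST → push 1. Stack: [1, 1]
BINARY_OP + → 1 + 1 = 2. Stack: [2]
STORE_FAST i → i=2. Stack: []
LOAD_FAST i → push 2. Stack: [2]
LOAD_CONST → push 3. Stack: [2, 3]
COMPARE_OP bool(<) → 2 vs 3 = True. Stack: [True]
POP_JUMP_IF_FALSE → pop True; no jump. Stack: []
LOAD_FAST_LOAD_FAST z,z → push -148,-148. Stack: [-148, -148]
BINARY_OP + → -148 + -148 = -296. Stack: [-296]
STORE_FAST z → z=-296. Stack: []
LOAD_FAST i → push 2. Stack: [2]
LOAD_CONST → push 1. Stack: [2, 1]
BINARY_OP + → 2 + 1 = 3. Stack: [3]
STORE_FAST i → i=3. Stack: []
LOAD_FAST i → push 3. Stack: [3]
LOAD_CONST → push 3. Stack: [3, 3]
COMPARE_OP bool(<) → 3 vs 3 = False. Stack: [False]
POP_JUMP_IF_FALSE → pop False; jump. Stack: []
LOAD_FAST z → push -296. Stack: [-296]
RETURN_VALUE → return -296.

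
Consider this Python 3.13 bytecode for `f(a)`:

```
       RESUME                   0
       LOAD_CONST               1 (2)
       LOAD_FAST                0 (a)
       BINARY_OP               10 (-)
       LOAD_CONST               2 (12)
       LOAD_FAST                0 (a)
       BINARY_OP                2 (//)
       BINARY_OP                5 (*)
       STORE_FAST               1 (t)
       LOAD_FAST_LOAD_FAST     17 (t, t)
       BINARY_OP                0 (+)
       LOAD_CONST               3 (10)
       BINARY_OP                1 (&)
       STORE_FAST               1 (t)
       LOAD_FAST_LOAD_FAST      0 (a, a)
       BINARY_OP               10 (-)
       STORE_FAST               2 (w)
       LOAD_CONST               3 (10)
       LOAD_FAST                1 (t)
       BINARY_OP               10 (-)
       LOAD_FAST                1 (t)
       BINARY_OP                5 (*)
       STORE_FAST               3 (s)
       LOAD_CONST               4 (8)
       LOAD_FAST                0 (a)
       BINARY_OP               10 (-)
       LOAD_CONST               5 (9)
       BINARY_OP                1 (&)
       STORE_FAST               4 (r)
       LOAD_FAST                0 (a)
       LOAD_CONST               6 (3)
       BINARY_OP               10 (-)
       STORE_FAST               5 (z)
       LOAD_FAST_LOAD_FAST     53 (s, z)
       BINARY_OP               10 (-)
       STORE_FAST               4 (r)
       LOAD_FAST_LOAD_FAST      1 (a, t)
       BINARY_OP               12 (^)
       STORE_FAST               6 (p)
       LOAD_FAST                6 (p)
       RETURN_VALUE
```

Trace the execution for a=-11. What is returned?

LOAD_CONST → push 2. Stack: [2]
LOAD_FAST a → push -11. Stack: [2, -11]
BINARY_OP - → 2 - -11 = 13. Stack: [13]
LOAD_CONST → push 12. Stack: [13, 12]
LOAD_FAST a → push -11. Stack: [13, 12, -11]
BINARY_OP // → 12 // -11 = -2. Stack: [13, -2]
BINARY_OP * → 13 * -2 = -26. Stack: [-26]
STORE_FAST t → t=-26. Stack: []
LOAD_FAST_LOAD_FAST t,t → push -26,-26. Stack: [-26, -26]
BINARY_OP + → -26 + -26 = -52. Stack: [-52]
LOAD_CONST → push 10. Stack: [-52, 10]
BINARY_OP & → -52 & 10 = 8. Stack: [8]
STORE_FAST t → t=8. Stack: []
LOAD_FAST_LOAD_FAST a,a → push -11,-11. Stack: [-11, -11]
BINARY_OP - → -11 - -11 = 0. Stack: [0]
STORE_FAST w → w=0. Stack: []
LOAD_CONST → push 10. Stack: [10]
LOAD_FAST t → push 8. Stack: [10, 8]
BINARY_OP - → 10 - 8 = 2. Stack: [2]
LOAD_FAST t → push 8. Stack: [2, 8]
BINARY_OP * → 2 * 8 = 16. Stack: [16]
STORE_FAST s → s=16. Stack: []
LOAD_CONST → push 8. Stack: [8]
LOAD_FAST a → push -11. Stack: [8, -11]
BINARY_OP - → 8 - -11 = 19. Stack: [19]
LOAD_CONST → push 9. Stack: [19, 9]
BINARY_OP & → 19 & 9 = 1. Stack: [1]
STORE_FAST r → r=1. Stack: []
LOAD_FAST a → push -11. Stack: [-11]
LOAD_CONST → push 3. Stack: [-11, 3]
BINARY_OP - → -11 - 3 = -14. Stack: [-14]
STORE_FAST z → z=-14. Stack: []
LOAD_FAST_LOAD_FAST s,z → push 16,-14. Stack: [16, -14]
BINARY_OP - → 16 - -14 = 30. Stack: [30]
STORE_FAST r → r=30. Stack: []
LOAD_FAST_LOAD_FAST a,t → push -11,8. Stack: [-11, 8]
BINARY_OP ^ → -11 ^ 8 = -3. Stack: [-3]
STORE_FAST p → p=-3. Stack: []
LOAD_FAST p → push -3. Stack: [-3]
RETURN_VALUE → return -3.

-3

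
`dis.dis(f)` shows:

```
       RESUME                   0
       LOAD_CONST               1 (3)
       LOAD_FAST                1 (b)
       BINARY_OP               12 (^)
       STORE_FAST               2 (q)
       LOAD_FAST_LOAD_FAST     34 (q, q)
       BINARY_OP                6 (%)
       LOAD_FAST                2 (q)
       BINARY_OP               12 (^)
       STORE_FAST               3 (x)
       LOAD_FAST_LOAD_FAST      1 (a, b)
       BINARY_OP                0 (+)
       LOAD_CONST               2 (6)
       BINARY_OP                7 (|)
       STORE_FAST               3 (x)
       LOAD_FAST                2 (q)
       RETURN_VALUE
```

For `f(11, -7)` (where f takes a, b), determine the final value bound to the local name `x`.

6

LOAD_CONST → push 3. Stack: [3]
LOAD_FAST b → push -7. Stack: [3, -7]
BINARY_OP ^ → 3 ^ -7 = -6. Stack: [-6]
STORE_FAST q → q=-6. Stack: []
LOAD_FAST_LOAD_FAST q,q → push -6,-6. Stack: [-6, -6]
BINARY_OP % → -6 % -6 = 0. Stack: [0]
LOAD_FAST q → push -6. Stack: [0, -6]
BINARY_OP ^ → 0 ^ -6 = -6. Stack: [-6]
STORE_FAST x → x=-6. Stack: []
LOAD_FAST_LOAD_FAST a,b → push 11,-7. Stack: [11, -7]
BINARY_OP + → 11 + -7 = 4. Stack: [4]
LOAD_CONST → push 6. Stack: [4, 6]
BINARY_OP | → 4 | 6 = 6. Stack: [6]
STORE_FAST x → x=6. Stack: []
LOAD_FAST q → push -6. Stack: [-6]
RETURN_VALUE → return -6.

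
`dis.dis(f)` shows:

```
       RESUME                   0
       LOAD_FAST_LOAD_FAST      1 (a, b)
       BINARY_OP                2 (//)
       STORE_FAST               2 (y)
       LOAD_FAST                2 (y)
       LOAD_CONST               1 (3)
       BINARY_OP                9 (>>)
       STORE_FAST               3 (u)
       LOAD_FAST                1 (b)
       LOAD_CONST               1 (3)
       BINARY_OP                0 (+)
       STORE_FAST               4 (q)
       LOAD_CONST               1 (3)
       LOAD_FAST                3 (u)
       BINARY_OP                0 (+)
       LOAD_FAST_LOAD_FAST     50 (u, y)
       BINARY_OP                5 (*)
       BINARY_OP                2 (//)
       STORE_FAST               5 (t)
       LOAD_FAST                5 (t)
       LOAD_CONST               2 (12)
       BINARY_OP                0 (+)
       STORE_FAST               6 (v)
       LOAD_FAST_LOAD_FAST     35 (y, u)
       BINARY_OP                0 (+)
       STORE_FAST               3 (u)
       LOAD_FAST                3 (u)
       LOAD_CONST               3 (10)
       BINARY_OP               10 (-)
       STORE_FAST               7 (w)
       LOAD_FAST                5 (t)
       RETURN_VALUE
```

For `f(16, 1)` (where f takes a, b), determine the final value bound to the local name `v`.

12

LOAD_FAST_LOAD_FAST a,b → push 16,1. Stack: [16, 1]
BINARY_OP // → 16 // 1 = 16. Stack: [16]
STORE_FAST y → y=16. Stack: []
LOAD_FAST y → push 16. Stack: [16]
LOAD_CONST → push 3. Stack: [16, 3]
BINARY_OP >> → 16 >> 3 = 2. Stack: [2]
STORE_FAST u → u=2. Stack: []
LOAD_FAST b → push 1. Stack: [1]
LOAD_CONST → push 3. Stack: [1, 3]
BINARY_OP + → 1 + 3 = 4. Stack: [4]
STORE_FAST q → q=4. Stack: []
LOAD_CONST → push 3. Stack: [3]
LOAD_FAST u → push 2. Stack: [3, 2]
BINARY_OP + → 3 + 2 = 5. Stack: [5]
LOAD_FAST_LOAD_FAST u,y → push 2,16. Stack: [5, 2, 16]
BINARY_OP * → 2 * 16 = 32. Stack: [5, 32]
BINARY_OP // → 5 // 32 = 0. Stack: [0]
STORE_FAST t → t=0. Stack: []
LOAD_FAST t → push 0. Stack: [0]
LOAD_CONST → push 12. Stack: [0, 12]
BINARY_OP + → 0 + 12 = 12. Stack: [12]
STORE_FAST v → v=12. Stack: []
LOAD_FAST_LOAD_FAST y,u → push 16,2. Stack: [16, 2]
BINARY_OP + → 16 + 2 = 18. Stack: [18]
STORE_FAST u → u=18. Stack: []
LOAD_FAST u → push 18. Stack: [18]
LOAD_CONST → push 10. Stack: [18, 10]
BINARY_OP - → 18 - 10 = 8. Stack: [8]
STORE_FAST w → w=8. Stack: []
LOAD_FAST t → push 0. Stack: [0]
RETURN_VALUE → return 0.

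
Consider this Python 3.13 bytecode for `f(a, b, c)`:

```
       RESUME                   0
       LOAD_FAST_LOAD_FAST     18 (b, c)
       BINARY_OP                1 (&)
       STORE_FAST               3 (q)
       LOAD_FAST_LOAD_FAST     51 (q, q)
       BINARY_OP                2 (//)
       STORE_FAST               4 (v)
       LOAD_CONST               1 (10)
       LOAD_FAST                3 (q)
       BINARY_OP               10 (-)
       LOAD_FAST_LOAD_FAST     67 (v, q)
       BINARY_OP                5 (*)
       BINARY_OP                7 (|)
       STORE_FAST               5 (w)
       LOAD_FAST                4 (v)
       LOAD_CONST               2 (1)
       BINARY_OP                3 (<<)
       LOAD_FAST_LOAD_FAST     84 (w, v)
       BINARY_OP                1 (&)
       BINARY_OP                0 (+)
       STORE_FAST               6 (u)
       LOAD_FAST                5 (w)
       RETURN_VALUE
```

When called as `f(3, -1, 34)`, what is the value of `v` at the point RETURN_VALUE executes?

1

LOAD_FAST_LOAD_FAST b,c → push -1,34. Stack: [-1, 34]
BINARY_OP & → -1 & 34 = 34. Stack: [34]
STORE_FAST q → q=34. Stack: []
LOAD_FAST_LOAD_FAST q,q → push 34,34. Stack: [34, 34]
BINARY_OP // → 34 // 34 = 1. Stack: [1]
STORE_FAST v → v=1. Stack: []
LOAD_CONST → push 10. Stack: [10]
LOAD_FAST q → push 34. Stack: [10, 34]
BINARY_OP - → 10 - 34 = -24. Stack: [-24]
LOAD_FAST_LOAD_FAST v,q → push 1,34. Stack: [-24, 1, 34]
BINARY_OP * → 1 * 34 = 34. Stack: [-24, 34]
BINARY_OP | → -24 | 34 = -22. Stack: [-22]
STORE_FAST w → w=-22. Stack: []
LOAD_FAST v → push 1. Stack: [1]
LOAD_CONST → push 1. Stack: [1, 1]
BINARY_OP << → 1 << 1 = 2. Stack: [2]
LOAD_FAST_LOAD_FAST w,v → push -22,1. Stack: [2, -22, 1]
BINARY_OP & → -22 & 1 = 0. Stack: [2, 0]
BINARY_OP + → 2 + 0 = 2. Stack: [2]
STORE_FAST u → u=2. Stack: []
LOAD_FAST w → push -22. Stack: [-22]
RETURN_VALUE → return -22.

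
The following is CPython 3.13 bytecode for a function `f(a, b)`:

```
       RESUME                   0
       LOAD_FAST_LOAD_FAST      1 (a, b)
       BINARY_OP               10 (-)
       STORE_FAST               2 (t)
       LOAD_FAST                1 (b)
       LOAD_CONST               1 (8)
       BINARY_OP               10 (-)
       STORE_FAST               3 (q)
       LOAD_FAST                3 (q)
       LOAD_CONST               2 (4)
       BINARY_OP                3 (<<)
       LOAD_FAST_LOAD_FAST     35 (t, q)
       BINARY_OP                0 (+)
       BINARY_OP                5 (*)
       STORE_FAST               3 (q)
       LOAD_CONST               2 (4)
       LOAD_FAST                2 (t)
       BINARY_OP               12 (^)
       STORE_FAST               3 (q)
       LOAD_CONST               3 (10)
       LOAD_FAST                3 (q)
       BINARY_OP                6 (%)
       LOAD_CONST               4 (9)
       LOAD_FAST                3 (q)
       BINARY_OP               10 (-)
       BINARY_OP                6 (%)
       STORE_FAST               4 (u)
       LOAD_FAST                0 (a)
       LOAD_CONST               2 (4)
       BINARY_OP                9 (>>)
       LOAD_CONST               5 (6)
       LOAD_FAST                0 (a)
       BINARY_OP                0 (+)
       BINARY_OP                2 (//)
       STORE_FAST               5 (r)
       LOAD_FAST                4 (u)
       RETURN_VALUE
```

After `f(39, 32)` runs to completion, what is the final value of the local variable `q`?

LOAD_FAST_LOAD_FAST a,b → push 39,32. Stack: [39, 32]
BINARY_OP - → 39 - 32 = 7. Stack: [7]
STORE_FAST t → t=7. Stack: []
LOAD_FAST b → push 32. Stack: [32]
LOAD_CONST → push 8. Stack: [32, 8]
BINARY_OP - → 32 - 8 = 24. Stack: [24]
STORE_FAST q → q=24. Stack: []
LOAD_FAST q → push 24. Stack: [24]
LOAD_CONST → push 4. Stack: [24, 4]
BINARY_OP << → 24 << 4 = 384. Stack: [384]
LOAD_FAST_LOAD_FAST t,q → push 7,24. Stack: [384, 7, 24]
BINARY_OP + → 7 + 24 = 31. Stack: [384, 31]
BINARY_OP * → 384 * 31 = 11904. Stack: [11904]
STORE_FAST q → q=11904. Stack: []
LOAD_CONST → push 4. Stack: [4]
LOAD_FAST t → push 7. Stack: [4, 7]
BINARY_OP ^ → 4 ^ 7 = 3. Stack: [3]
STORE_FAST q → q=3. Stack: []
LOAD_CONST → push 10. Stack: [10]
LOAD_FAST q → push 3. Stack: [10, 3]
BINARY_OP % → 10 % 3 = 1. Stack: [1]
LOAD_CONST → push 9. Stack: [1, 9]
LOAD_FAST q → push 3. Stack: [1, 9, 3]
BINARY_OP - → 9 - 3 = 6. Stack: [1, 6]
BINARY_OP % → 1 % 6 = 1. Stack: [1]
STORE_FAST u → u=1. Stack: []
LOAD_FAST a → push 39. Stack: [39]
LOAD_CONST → push 4. Stack: [39, 4]
BINARY_OP >> → 39 >> 4 = 2. Stack: [2]
LOAD_CONST → push 6. Stack: [2, 6]
LOAD_FAST a → push 39. Stack: [2, 6, 39]
BINARY_OP + → 6 + 39 = 45. Stack: [2, 45]
BINARY_OP // → 2 // 45 = 0. Stack: [0]
STORE_FAST r → r=0. Stack: []
LOAD_FAST u → push 1. Stack: [1]
RETURN_VALUE → return 1.

3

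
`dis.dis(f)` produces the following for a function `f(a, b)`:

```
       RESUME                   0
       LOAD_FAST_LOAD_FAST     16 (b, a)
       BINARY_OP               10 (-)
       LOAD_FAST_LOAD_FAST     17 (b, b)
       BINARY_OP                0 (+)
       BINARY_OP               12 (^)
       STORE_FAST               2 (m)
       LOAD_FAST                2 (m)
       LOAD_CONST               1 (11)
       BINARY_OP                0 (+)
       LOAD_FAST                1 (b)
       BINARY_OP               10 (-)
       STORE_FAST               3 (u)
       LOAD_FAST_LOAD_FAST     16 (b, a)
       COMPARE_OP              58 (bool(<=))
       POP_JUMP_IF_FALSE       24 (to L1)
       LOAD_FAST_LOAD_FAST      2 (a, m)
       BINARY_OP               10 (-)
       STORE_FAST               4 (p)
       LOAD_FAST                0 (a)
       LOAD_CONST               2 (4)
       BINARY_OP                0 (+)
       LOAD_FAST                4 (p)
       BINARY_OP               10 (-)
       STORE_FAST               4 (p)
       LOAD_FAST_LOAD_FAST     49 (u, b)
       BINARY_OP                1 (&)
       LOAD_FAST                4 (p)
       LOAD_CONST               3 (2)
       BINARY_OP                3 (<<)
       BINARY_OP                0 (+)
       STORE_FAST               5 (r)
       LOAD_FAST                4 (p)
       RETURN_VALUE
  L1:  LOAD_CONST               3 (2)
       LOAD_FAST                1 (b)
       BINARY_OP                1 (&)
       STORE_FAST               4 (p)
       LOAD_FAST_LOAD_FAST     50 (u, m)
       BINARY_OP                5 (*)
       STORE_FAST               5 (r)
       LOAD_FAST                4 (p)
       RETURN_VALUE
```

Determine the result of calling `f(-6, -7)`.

17

LOAD_FAST_LOAD_FAST b,a → push -7,-6. Stack: [-7, -6]
BINARY_OP - → -7 - -6 = -1. Stack: [-1]
LOAD_FAST_LOAD_FAST b,b → push -7,-7. Stack: [-1, -7, -7]
BINARY_OP + → -7 + -7 = -14. Stack: [-1, -14]
BINARY_OP ^ → -1 ^ -14 = 13. Stack: [13]
STORE_FAST m → m=13. Stack: []
LOAD_FAST m → push 13. Stack: [13]
LOAD_CONST → push 11. Stack: [13, 11]
BINARY_OP + → 13 + 11 = 24. Stack: [24]
LOAD_FAST b → push -7. Stack: [24, -7]
BINARY_OP - → 24 - -7 = 31. Stack: [31]
STORE_FAST u → u=31. Stack: []
LOAD_FAST_LOAD_FAST b,a → push -7,-6. Stack: [-7, -6]
COMPARE_OP bool(<=) → -7 vs -6 = True. Stack: [True]
POP_JUMP_IF_FALSE → pop True; no jump. Stack: []
LOAD_FAST_LOAD_FAST a,m → push -6,13. Stack: [-6, 13]
BINARY_OP - → -6 - 13 = -19. Stack: [-19]
STORE_FAST p → p=-19. Stack: []
LOAD_FAST a → push -6. Stack: [-6]
LOAD_CONST → push 4. Stack: [-6, 4]
BINARY_OP + → -6 + 4 = -2. Stack: [-2]
LOAD_FAST p → push -19. Stack: [-2, -19]
BINARY_OP - → -2 - -19 = 17. Stack: [17]
STORE_FAST p → p=17. Stack: []
LOAD_FAST_LOAD_FAST u,b → push 31,-7. Stack: [31, -7]
BINARY_OP & → 31 & -7 = 25. Stack: [25]
LOAD_FAST p → push 17. Stack: [25, 17]
LOAD_CONST → push 2. Stack: [25, 17, 2]
BINARY_OP << → 17 << 2 = 68. Stack: [25, 68]
BINARY_OP + → 25 + 68 = 93. Stack: [93]
STORE_FAST r → r=93. Stack: []
LOAD_FAST p → push 17. Stack: [17]
RETURN_VALUE → return 17.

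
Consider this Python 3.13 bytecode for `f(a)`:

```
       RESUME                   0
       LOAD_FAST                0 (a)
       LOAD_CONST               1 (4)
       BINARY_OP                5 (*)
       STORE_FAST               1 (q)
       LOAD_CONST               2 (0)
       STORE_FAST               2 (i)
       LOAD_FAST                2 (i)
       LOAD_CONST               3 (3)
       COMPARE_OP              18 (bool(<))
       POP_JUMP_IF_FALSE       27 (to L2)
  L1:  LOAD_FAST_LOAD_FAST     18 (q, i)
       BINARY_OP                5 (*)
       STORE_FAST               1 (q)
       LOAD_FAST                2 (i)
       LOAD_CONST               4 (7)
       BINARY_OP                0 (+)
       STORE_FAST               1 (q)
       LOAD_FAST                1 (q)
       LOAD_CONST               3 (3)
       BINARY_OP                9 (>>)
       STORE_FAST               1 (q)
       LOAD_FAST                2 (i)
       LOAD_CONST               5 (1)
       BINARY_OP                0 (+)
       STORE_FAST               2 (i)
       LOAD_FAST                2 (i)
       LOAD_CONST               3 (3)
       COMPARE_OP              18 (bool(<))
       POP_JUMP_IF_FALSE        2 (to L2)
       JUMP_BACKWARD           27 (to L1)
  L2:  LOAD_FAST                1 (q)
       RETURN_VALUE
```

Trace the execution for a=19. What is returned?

LOAD_FAST a → push 19. Stack: [19]
LOAD_CONST → push 4. Stack: [19, 4]
BINARY_OP * → 19 * 4 = 76. Stack: [76]
STORE_FAST q → q=76. Stack: []
LOAD_CONST → push 0. Stack: [0]
STORE_FAST i → i=0. Stack: []
LOAD_FAST i → push 0. Stack: [0]
LOAD_CONST → push 3. Stack: [0, 3]
COMPARE_OP bool(<) → 0 vs 3 = True. Stack: [True]
POP_JUMP_IF_FALSE → pop True; no jump. Stack: []
LOAD_FAST_LOAD_FAST q,i → push 76,0. Stack: [76, 0]
BINARY_OP * → 76 * 0 = 0. Stack: [0]
STORE_FAST q → q=0. Stack: []
LOAD_FAST i → push 0. Stack: [0]
LOAD_CONST → push 7. Stack: [0, 7]
BINARY_OP + → 0 + 7 = 7. Stack: [7]
STORE_FAST q → q=7. Stack: []
LOAD_FAST q → push 7. Stack: [7]
LOAD_CONST → push 3. Stack: [7, 3]
BINARY_OP >> → 7 >> 3 = 0. Stack: [0]
STORE_FAST q → q=0. Stack: []
LOAD_FAST i → push 0. Stack: [0]
LOAD_CONST → push 1. Stack: [0, 1]
BINARY_OP + → 0 + 1 = 1. Stack: [1]
STORE_FAST i → i=1. Stack: []
LOAD_FAST i → push 1. Stack: [1]
LOAD_CONST → push 3. Stack: [1, 3]
COMPARE_OP bool(<) → 1 vs 3 = True. Stack: [True]
POP_JUMP_IF_FALSE → pop True; no jump. Stack: []
LOAD_FAST_LOAD_FAST q,i → push 0,1. Stack: [0, 1]
BINARY_OP * → 0 * 1 = 0. Stack: [0]
STORE_FAST q → q=0. Stack: []
LOAD_FAST i → push 1. Stack: [1]
LOAD_CONST → push 7. Stack: [1, 7]
BINARY_OP + → 1 + 7 = 8. Stack: [8]
STORE_FAST q → q=8. Stack: []
LOAD_FAST q → push 8. Stack: [8]
LOAD_CONST → push 3. Stack: [8, 3]
BINARY_OP >> → 8 >> 3 = 1. Stack: [1]
STORE_FAST q → q=1. Stack: []
LOAD_FAST i → push 1. Stack: [1]
LOAD_CONST → push 1. Stack: [1, 1]
BINARY_OP + → 1 + 1 = 2. Stack: [2]
STORE_FAST i → i=2. Stack: []
LOAD_FAST i → push 2. Stack: [2]
LOAD_CONST → push 3. Stack: [2, 3]
COMPARE_OP bool(<) → 2 vs 3 = True. Stack: [True]
POP_JUMP_IF_FALSE → pop True; no jump. Stack: []
LOAD_FAST_LOAD_FAST q,i → push 1,2. Stack: [1, 2]
BINARY_OP * → 1 * 2 = 2. Stack: [2]
STORE_FAST q → q=2. Stack: []
LOAD_FAST i → push 2. Stack: [2]
LOAD_CONST → push 7. Stack: [2, 7]
BINARY_OP + → 2 + 7 = 9. Stack: [9]
STORE_FAST q → q=9. Stack: []
LOAD_FAST q → push 9. Stack: [9]
LOAD_CONST → push 3. Stack: [9, 3]
BINARY_OP >> → 9 >> 3 = 1. Stack: [1]
STORE_FAST q → q=1. Stack: []
LOAD_FAST i → push 2. Stack: [2]
LOAD_CONST → push 1. Stack: [2, 1]
BINARY_OP + → 2 + 1 = 3. Stack: [3]
STORE_FAST i → i=3. Stack: []
LOAD_FAST i → push 3. Stack: [3]
LOAD_CONST → push 3. Stack: [3, 3]
COMPARE_OP bool(<) → 3 vs 3 = False. Stack: [False]
POP_JUMP_IF_FALSE → pop False; jump. Stack: []
LOAD_FAST q → push 1. Stack: [1]
RETURN_VALUE → return 1.

1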